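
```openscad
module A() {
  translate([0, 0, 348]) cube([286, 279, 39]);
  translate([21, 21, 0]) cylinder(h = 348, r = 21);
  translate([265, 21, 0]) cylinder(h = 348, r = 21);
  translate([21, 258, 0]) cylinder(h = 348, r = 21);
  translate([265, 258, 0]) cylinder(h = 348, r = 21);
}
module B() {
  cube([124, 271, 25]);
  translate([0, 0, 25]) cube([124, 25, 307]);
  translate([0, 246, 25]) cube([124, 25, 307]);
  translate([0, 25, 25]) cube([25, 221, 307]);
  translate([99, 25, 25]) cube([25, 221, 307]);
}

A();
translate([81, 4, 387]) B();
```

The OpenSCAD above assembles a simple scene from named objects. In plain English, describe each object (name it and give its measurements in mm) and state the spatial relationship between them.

A is a four-legged stool. The seat is 286×279 mm, 39 mm thick, top at z = 387 mm. It stands on four round legs, each 42 mm in diameter, from z = 0 to the seat underside, each leg's axis is inset half a diameter from the nearest pair of seat edges (so the leg's bounding box is flush with the corner).

B is an open-topped rectangular box: outside dimensions 124×271×332 mm, with a uniform wall and base thickness of 25 mm. The base is a full 124×271 slab on the floor; four walls sit on top of the base. The front and back walls (the −y and +y sides) span the full width; the two side walls fit between them.

The open box is on top of the stool, centred.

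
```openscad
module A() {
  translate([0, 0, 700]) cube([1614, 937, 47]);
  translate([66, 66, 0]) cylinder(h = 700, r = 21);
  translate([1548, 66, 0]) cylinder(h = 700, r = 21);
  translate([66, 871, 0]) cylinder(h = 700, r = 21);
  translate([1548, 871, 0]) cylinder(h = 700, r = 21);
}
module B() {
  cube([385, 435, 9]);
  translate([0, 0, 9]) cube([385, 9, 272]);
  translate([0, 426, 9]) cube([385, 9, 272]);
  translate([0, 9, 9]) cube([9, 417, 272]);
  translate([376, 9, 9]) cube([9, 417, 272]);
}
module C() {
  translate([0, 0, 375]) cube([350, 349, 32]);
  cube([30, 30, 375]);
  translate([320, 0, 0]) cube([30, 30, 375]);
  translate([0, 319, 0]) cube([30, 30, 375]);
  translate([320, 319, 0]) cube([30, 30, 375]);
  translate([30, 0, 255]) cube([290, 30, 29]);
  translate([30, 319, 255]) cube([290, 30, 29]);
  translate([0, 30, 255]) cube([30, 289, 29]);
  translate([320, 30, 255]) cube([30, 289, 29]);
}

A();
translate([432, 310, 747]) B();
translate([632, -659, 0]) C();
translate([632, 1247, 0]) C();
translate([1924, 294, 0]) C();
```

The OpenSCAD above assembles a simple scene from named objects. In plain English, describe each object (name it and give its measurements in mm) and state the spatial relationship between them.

A is a table with a 1614×937 mm rectangular top, 47 mm thick, top surface at z = 747 mm, supported by four round legs of 42 mm diameter, each leg's bounding box inset 45 mm from the nearest pair of top edges, running from the floor.

B is an open-topped rectangular box: outside dimensions 385×435×281 mm, with a uniform wall and base thickness of 9 mm. The base is a full 385×435 slab on the floor; four walls sit on top of the base. The front and back walls (the −y and +y sides) span the full width; the two side walls fit between them.

C is a four-legged stool. The seat is 350×349 mm, 32 mm thick, top at z = 407 mm. It stands on four square legs, each 30×30 mm in cross-section, from z = 0 to the seat underside, each flush with a corner of the seat. Four stretchers, 30 mm wide and 29 mm tall, connect adjacent legs with their undersides at z = 255 mm, each running between the inner faces of the legs it joins and aligned with the legs' outer faces on the other axis.

The open box is on top of the table. Three stools sit around the table at the −y, +y, +x sides.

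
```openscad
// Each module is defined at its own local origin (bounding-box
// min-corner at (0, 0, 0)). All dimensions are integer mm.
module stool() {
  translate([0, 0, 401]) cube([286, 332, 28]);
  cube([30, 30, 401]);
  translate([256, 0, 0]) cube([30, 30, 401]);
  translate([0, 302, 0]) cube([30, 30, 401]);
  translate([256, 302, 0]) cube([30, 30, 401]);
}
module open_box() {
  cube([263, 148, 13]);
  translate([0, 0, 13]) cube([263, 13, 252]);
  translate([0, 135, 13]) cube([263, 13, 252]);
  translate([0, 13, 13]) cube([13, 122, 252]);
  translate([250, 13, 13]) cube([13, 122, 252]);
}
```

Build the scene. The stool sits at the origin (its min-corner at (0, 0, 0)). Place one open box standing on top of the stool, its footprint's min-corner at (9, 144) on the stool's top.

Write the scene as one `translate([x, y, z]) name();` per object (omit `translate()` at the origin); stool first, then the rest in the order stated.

stool();
translate([9, 144, 429]) open_box();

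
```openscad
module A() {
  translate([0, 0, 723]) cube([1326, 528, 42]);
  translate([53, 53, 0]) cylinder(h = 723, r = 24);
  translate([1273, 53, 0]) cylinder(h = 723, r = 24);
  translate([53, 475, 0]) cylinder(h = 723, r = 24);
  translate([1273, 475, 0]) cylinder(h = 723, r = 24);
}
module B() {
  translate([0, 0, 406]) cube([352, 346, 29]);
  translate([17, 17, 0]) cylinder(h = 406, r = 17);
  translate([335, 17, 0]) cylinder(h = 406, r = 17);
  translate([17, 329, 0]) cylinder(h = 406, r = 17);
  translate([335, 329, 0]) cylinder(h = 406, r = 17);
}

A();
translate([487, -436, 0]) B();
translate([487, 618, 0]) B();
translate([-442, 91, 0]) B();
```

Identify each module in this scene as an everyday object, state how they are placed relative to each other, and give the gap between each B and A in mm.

A is a table. B is a stool. Three stools sit around the table at the −y, +y, −x sides. The gap between each stool and the table is 90 mm.

Each stool's nearest face is 90 mm from the table's bounding box.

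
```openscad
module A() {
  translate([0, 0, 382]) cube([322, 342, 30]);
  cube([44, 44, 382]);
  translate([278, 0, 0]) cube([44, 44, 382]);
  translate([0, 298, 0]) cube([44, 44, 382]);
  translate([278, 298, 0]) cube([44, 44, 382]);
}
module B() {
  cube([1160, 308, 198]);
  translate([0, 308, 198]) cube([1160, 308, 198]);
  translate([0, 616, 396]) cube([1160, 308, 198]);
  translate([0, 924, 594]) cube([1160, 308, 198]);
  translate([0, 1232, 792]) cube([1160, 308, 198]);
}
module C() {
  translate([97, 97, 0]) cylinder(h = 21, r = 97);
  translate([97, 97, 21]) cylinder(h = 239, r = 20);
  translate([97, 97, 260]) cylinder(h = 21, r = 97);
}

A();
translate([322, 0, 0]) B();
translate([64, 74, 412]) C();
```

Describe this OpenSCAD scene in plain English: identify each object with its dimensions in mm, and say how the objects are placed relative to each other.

A is a four-legged stool. The seat is 322×342 mm, 30 mm thick, top at z = 412 mm. It stands on four square legs, each 44×44 mm in cross-section, from z = 0 to the seat underside, each flush with a corner of the seat.

B is a straight staircase of 5 solid steps. Each step is 1160 mm wide (x), 308 mm deep (y, the going) and 198 mm tall (the rise). The first step rests on the floor; each subsequent step sits one going further in +y and one rise higher in +z, directly behind and above the previous step with no overlap.

C is a spool: two coaxial disc flanges of radius 97 mm and thickness 21 mm, joined by a core cylinder of radius 20 mm and height 239 mm. The lower flange rests on z = 0 and the three cylinders share a vertical axis.

The staircase is against the stool's +x side, with their −y faces flush. The spool is on top of the stool, centred.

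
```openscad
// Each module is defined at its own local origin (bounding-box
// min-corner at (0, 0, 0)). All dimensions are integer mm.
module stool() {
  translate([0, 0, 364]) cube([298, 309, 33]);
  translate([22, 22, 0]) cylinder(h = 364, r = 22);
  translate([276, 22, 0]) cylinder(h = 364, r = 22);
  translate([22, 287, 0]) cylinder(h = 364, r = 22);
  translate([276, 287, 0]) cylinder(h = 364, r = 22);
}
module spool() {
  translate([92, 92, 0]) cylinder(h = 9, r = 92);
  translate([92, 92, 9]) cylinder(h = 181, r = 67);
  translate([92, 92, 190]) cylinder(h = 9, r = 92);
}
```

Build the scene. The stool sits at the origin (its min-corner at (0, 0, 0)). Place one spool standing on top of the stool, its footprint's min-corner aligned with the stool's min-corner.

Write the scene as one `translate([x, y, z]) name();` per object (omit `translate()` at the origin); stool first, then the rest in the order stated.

stool();
translate([0, 0, 397]) spool();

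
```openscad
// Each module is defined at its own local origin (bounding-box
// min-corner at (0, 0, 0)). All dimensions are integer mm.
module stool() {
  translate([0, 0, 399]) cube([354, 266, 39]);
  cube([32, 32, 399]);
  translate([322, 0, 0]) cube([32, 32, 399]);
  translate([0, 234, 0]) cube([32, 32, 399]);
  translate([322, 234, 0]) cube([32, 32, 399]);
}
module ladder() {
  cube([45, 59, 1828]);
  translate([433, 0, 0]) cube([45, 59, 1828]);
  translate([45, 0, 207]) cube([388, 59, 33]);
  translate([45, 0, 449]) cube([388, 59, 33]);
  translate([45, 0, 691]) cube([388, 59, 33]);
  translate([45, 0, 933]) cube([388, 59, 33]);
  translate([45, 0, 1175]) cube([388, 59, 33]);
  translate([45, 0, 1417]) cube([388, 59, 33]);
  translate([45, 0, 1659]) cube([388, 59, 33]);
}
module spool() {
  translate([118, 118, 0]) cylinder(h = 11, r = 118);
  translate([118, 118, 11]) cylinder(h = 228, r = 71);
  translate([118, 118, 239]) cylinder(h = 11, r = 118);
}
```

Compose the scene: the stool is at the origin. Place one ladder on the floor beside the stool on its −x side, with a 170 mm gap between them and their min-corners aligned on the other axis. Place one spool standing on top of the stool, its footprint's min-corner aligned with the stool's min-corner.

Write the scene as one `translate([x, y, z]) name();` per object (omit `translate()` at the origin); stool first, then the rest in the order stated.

stool();
translate([-648, 0, 0]) ladder();
translate([0, 0, 438]) spool();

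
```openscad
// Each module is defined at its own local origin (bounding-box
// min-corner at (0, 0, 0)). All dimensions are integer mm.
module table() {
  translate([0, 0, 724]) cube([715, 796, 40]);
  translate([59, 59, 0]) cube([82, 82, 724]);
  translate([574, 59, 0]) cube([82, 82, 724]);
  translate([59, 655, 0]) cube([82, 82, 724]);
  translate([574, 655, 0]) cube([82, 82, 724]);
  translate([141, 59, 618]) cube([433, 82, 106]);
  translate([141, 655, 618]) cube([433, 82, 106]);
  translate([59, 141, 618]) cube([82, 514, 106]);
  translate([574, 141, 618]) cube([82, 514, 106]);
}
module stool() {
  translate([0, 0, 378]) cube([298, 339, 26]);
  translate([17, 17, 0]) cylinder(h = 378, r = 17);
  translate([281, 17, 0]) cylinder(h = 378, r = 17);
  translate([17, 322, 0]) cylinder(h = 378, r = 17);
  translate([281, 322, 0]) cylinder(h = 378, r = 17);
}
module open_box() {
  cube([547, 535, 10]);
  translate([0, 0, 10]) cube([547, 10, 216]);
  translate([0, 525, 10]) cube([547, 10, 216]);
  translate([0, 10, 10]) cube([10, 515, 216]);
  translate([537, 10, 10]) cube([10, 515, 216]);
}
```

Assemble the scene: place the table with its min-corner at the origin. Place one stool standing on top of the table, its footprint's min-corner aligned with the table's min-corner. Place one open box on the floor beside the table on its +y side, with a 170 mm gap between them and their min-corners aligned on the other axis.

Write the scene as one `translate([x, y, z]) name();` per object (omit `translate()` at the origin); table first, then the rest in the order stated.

table();
translate([0, 0, 764]) stool();
translate([0, 966, 0]) open_box();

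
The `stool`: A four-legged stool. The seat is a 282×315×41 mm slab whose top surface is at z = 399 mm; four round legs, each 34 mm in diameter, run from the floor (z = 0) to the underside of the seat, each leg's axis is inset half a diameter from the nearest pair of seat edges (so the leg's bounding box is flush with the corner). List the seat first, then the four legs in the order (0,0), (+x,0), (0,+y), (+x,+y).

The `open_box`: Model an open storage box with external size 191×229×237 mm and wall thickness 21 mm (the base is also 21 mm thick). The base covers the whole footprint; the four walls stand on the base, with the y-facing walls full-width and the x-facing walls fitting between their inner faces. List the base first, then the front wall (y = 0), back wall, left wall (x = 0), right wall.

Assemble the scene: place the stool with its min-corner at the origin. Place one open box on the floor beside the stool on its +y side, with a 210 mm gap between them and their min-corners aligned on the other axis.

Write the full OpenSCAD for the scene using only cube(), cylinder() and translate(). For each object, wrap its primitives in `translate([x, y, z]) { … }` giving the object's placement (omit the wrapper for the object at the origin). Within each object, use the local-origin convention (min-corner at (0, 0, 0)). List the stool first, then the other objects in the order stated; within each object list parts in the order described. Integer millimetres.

translate([0, 0, 358]) cube([282, 315, 41]);
translate([17, 17, 0]) cylinder(h = 358, r = 17);
translate([265, 17, 0]) cylinder(h = 358, r = 17);
translate([17, 298, 0]) cylinder(h = 358, r = 17);
translate([265, 298, 0]) cylinder(h = 358, r = 17);
translate([0, 525, 0]) {
  cube([191, 229, 21]);
  translate([0, 0, 21]) cube([191, 21, 216]);
  translate([0, 208, 21]) cube([191, 21, 216]);
  translate([0, 21, 21]) cube([21, 187, 216]);
  translate([170, 21, 21]) cube([21, 187, 216]);
}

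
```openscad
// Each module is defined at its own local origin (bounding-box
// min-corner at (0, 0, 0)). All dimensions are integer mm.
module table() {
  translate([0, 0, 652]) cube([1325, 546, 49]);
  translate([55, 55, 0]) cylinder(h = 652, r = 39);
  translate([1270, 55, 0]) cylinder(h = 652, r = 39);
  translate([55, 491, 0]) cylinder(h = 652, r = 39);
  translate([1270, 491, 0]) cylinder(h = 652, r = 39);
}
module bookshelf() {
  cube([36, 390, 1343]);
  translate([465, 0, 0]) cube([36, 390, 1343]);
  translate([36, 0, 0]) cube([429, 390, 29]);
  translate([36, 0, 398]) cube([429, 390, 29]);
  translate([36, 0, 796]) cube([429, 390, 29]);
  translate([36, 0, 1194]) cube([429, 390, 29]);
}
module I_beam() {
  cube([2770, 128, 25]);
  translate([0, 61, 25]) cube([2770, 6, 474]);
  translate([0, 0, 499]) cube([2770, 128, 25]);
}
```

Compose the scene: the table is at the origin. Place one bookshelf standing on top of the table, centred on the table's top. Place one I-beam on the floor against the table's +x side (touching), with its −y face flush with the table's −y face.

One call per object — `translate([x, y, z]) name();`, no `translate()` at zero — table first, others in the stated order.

table();
translate([412, 78, 701]) bookshelf();
translate([1325, 0, 0]) I_beam();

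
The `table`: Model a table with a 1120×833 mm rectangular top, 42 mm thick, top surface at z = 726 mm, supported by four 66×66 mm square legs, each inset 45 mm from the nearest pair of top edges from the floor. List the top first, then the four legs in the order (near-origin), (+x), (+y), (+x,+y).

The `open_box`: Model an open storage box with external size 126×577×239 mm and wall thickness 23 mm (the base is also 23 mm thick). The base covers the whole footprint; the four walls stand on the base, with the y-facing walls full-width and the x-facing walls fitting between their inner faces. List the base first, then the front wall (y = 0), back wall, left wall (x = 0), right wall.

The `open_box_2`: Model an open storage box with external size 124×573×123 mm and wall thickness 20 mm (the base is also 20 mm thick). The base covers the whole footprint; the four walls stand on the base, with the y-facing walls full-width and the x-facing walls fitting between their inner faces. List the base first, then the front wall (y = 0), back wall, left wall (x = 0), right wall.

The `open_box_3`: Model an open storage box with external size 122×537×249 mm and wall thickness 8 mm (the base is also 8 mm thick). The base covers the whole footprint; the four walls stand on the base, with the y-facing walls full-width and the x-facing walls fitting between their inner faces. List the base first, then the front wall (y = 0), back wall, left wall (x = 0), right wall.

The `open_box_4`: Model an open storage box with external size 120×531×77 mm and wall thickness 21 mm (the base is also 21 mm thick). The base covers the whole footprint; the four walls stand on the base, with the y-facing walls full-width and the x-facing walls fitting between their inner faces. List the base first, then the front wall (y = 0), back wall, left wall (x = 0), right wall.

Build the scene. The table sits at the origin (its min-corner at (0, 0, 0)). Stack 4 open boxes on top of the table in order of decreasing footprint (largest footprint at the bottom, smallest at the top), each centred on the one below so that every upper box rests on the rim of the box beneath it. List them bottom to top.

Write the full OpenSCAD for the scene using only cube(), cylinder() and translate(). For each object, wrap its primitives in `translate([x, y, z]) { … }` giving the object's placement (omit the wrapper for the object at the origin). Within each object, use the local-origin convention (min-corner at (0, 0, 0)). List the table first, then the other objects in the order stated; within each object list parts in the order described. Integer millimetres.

translate([0, 0, 684]) cube([1120, 833, 42]);
translate([45, 45, 0]) cube([66, 66, 684]);
translate([1009, 45, 0]) cube([66, 66, 684]);
translate([45, 722, 0]) cube([66, 66, 684]);
translate([1009, 722, 0]) cube([66, 66, 684]);
translate([497, 128, 726]) {
  cube([126, 577, 23]);
  translate([0, 0, 23]) cube([126, 23, 216]);
  translate([0, 554, 23]) cube([126, 23, 216]);
  translate([0, 23, 23]) cube([23, 531, 216]);
  translate([103, 23, 23]) cube([23, 531, 216]);
}
translate([498, 130, 965]) {
  cube([124, 573, 20]);
  translate([0, 0, 20]) cube([124, 20, 103]);
  translate([0, 553, 20]) cube([124, 20, 103]);
  translate([0, 20, 20]) cube([20, 533, 103]);
  translate([104, 20, 20]) cube([20, 533, 103]);
}
translate([499, 148, 1088]) {
  cube([122, 537, 8]);
  translate([0, 0, 8]) cube([122, 8, 241]);
  translate([0, 529, 8]) cube([122, 8, 241]);
  translate([0, 8, 8]) cube([8, 521, 241]);
  translate([114, 8, 8]) cube([8, 521, 241]);
}
translate([500, 151, 1337]) {
  cube([120, 531, 21]);
  translate([0, 0, 21]) cube([120, 21, 56]);
  translate([0, 510, 21]) cube([120, 21, 56]);
  translate([0, 21, 21]) cube([21, 489, 56]);
  translate([99, 21, 21]) cube([21, 489, 56]);
}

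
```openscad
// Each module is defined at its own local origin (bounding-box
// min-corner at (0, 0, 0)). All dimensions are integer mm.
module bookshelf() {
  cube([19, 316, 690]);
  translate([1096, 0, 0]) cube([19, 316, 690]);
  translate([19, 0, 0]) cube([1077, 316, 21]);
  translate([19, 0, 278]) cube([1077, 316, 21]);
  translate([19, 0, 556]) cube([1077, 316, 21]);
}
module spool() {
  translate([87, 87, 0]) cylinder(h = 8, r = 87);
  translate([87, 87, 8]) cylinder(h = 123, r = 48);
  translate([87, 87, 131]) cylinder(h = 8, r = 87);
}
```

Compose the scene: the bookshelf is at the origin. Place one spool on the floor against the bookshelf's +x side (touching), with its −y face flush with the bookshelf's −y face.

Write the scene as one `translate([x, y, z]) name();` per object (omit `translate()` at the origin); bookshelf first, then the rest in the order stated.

bookshelf();
translate([1115, 0, 0]) spool();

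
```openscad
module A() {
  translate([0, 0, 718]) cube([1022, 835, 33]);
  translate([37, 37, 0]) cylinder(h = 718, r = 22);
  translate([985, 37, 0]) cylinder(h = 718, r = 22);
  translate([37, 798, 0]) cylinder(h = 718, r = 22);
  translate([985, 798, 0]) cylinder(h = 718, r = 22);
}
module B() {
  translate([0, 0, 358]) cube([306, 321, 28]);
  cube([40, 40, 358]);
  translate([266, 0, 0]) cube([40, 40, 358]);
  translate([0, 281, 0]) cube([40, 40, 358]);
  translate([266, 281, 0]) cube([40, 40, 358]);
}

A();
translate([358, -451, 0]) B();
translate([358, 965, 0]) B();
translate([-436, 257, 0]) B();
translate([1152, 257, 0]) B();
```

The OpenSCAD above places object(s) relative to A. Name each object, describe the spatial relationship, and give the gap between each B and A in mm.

Each stool's nearest face is 130 mm from the table's bounding box.

A is a table. B is a stool. Four stools sit around the table at the −y, +y, −x, +x sides. The gap between each stool and the table is 130 mm.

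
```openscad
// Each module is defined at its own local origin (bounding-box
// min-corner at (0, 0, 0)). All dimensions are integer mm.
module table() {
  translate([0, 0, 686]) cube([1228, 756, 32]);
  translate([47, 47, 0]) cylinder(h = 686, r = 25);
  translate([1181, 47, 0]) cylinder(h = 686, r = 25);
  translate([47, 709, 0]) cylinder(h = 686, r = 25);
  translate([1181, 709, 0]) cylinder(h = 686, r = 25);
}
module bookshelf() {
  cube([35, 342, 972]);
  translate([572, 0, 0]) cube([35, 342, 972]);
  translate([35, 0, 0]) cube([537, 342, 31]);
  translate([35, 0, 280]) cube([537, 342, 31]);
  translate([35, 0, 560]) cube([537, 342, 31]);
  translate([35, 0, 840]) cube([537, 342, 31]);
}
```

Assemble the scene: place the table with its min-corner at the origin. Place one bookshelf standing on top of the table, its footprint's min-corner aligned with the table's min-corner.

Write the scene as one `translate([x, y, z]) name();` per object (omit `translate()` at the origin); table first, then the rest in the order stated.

table();
translate([0, 0, 718]) bookshelf();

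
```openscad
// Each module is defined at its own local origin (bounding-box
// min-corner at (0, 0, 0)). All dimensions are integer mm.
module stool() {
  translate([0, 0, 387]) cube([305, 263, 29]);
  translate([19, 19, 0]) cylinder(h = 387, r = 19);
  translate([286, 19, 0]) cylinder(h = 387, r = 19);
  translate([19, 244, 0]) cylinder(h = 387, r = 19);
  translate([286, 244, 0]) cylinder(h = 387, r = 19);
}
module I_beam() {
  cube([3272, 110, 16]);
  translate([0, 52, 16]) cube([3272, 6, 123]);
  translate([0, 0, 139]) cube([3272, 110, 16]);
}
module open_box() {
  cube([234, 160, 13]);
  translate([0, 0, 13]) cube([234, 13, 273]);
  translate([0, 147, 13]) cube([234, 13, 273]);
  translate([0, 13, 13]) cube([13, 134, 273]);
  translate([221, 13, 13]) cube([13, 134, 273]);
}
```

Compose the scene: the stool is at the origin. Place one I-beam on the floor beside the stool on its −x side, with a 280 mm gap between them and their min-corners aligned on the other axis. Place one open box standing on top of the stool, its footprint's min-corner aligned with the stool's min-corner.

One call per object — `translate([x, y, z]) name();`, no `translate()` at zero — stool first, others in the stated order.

stool();
translate([-3552, 0, 0]) I_beam();
translate([0, 0, 416]) open_box();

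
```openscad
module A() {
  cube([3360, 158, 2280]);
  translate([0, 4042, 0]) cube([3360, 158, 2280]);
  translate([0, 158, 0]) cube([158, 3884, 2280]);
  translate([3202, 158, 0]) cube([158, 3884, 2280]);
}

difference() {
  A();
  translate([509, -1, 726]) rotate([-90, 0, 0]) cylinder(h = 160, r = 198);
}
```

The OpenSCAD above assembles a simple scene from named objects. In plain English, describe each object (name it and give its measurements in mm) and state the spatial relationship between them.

A is the wall frame of a small rectangular building: four walls, each 2280 mm tall and 158 mm thick, enclosing a footprint 3360 mm (x) by 4200 mm (y) outside-to-outside, with no floor or roof. The front and back walls (the −y and +y sides) span the full width; the two side walls fit between them.

The house frame has a circular hole of radius 198 mm through its front wall, centred at (x = 509, z = 726).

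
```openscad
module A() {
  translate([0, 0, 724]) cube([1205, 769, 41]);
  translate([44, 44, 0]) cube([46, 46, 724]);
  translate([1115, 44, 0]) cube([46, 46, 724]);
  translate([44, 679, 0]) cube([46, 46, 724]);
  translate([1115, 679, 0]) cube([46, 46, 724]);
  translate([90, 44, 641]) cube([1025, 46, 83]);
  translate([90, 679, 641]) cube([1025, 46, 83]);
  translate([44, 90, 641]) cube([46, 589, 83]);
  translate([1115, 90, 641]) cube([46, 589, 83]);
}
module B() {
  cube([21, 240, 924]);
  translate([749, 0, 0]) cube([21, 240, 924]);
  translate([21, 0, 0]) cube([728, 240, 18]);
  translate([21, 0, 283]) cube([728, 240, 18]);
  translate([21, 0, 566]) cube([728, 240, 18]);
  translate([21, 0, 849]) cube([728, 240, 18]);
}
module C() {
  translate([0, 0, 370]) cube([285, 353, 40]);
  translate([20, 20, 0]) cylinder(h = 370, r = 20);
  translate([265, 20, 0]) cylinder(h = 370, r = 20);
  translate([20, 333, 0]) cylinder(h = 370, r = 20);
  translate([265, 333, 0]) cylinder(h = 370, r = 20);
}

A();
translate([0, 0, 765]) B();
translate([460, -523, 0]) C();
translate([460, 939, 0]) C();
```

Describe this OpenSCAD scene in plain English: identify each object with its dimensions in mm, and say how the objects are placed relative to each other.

A is a table: top 1205 mm (x) × 769 mm (y), 41 mm thick, upper face at z = 765 mm, on four 46×46 mm square legs, each inset 44 mm from the nearest pair of top edges, running from z = 0 to the bottom of the top. Four apron rails, 46 mm thick and 83 mm tall, run between adjacent legs with their top edges flush with the underside of the top and their outer faces flush with the legs' outer faces.

B is a bookshelf 770 mm wide overall, 240 mm deep and 924 mm tall. The two sides are 21 mm thick vertical panels. 4 horizontal shelves of 18 mm thickness span between the inner faces of the sides; the lowest shelf sits on the floor and shelves are stacked with a clear vertical gap of 265 mm between each pair.

C is a four-legged stool. The seat is a 285×353×40 mm slab whose top surface is at z = 410 mm; four round legs, each 40 mm in diameter, run from the floor (z = 0) to the underside of the seat, each leg's axis is inset half a diameter from the nearest pair of seat edges (so the leg's bounding box is flush with the corner).

The bookshelf is on top of the table. Two stools sit around the table at the −y, +y sides.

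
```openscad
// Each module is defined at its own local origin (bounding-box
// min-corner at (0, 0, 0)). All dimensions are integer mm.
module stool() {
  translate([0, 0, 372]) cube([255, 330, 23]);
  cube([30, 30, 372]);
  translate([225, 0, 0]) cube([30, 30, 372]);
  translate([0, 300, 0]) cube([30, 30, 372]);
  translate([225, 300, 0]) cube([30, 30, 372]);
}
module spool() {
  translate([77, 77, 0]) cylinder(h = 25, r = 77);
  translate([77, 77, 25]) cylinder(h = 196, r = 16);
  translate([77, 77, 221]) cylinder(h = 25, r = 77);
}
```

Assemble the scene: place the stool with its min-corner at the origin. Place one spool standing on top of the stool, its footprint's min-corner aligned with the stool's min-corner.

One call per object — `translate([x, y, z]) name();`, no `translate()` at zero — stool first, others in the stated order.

stool();
translate([0, 0, 395]) spool();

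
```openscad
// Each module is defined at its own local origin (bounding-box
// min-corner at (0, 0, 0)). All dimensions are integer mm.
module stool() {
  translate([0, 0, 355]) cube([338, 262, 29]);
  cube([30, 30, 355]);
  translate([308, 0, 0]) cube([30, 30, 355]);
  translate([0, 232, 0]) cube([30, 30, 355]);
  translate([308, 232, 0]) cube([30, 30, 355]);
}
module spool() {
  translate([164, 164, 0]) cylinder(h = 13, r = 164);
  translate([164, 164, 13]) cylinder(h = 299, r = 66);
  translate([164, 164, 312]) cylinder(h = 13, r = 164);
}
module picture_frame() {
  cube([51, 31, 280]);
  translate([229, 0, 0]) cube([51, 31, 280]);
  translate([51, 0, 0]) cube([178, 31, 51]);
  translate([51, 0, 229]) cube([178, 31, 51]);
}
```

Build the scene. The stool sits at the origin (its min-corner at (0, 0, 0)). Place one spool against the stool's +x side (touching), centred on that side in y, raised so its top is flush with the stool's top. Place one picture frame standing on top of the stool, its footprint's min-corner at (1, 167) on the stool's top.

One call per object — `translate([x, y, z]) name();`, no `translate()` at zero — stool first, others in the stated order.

stool();
translate([338, -33, 59]) spool();
translate([1, 167, 384]) picture_frame();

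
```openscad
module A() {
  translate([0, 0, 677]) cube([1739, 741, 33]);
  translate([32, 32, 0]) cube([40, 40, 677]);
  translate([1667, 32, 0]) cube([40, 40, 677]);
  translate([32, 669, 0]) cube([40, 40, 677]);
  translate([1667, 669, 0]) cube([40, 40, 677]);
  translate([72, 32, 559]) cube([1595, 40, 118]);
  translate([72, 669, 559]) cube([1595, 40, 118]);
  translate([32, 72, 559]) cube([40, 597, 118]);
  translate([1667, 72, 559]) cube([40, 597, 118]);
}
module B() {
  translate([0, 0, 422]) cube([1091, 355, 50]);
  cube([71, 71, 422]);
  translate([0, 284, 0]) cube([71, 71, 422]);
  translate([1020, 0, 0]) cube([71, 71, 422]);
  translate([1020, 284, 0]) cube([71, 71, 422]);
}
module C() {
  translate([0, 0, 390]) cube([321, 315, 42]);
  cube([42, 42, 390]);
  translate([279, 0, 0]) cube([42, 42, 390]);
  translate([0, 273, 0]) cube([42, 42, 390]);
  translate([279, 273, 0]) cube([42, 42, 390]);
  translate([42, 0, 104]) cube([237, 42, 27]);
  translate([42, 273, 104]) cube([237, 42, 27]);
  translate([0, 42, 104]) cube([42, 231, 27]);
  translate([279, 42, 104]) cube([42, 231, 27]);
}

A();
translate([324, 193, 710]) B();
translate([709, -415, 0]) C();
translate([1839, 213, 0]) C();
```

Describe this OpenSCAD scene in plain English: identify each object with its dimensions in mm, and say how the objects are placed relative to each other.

A is a rectangular dining table. The top is 1739×741×33 mm with its upper surface at z = 710 mm. It stands on four 40×40 mm square legs, each inset 32 mm from the nearest pair of top edges, running from the floor to the underside of the top. Four apron rails, 40 mm thick and 118 mm tall, run between adjacent legs with their top edges flush with the underside of the top and their outer faces flush with the legs' outer faces.

B is a bench: a 1091×355 mm seat slab, 50 mm thick, top at z = 472 mm, on four 71×71 mm square legs flush with the seat corners and standing on z = 0.

C is a four-legged stool. The seat is a 321×315×42 mm slab whose top surface is at z = 432 mm; four square legs, each 42×42 mm in cross-section, run from the floor (z = 0) to the underside of the seat, each flush with a corner of the seat. Four stretchers, 42 mm wide and 27 mm tall, connect adjacent legs with their undersides at z = 104 mm, each running between the inner faces of the legs it joins and aligned with the legs' outer faces on the other axis.

The bench is on top of the table, centred. Two stools sit around the table at the −y, +x sides.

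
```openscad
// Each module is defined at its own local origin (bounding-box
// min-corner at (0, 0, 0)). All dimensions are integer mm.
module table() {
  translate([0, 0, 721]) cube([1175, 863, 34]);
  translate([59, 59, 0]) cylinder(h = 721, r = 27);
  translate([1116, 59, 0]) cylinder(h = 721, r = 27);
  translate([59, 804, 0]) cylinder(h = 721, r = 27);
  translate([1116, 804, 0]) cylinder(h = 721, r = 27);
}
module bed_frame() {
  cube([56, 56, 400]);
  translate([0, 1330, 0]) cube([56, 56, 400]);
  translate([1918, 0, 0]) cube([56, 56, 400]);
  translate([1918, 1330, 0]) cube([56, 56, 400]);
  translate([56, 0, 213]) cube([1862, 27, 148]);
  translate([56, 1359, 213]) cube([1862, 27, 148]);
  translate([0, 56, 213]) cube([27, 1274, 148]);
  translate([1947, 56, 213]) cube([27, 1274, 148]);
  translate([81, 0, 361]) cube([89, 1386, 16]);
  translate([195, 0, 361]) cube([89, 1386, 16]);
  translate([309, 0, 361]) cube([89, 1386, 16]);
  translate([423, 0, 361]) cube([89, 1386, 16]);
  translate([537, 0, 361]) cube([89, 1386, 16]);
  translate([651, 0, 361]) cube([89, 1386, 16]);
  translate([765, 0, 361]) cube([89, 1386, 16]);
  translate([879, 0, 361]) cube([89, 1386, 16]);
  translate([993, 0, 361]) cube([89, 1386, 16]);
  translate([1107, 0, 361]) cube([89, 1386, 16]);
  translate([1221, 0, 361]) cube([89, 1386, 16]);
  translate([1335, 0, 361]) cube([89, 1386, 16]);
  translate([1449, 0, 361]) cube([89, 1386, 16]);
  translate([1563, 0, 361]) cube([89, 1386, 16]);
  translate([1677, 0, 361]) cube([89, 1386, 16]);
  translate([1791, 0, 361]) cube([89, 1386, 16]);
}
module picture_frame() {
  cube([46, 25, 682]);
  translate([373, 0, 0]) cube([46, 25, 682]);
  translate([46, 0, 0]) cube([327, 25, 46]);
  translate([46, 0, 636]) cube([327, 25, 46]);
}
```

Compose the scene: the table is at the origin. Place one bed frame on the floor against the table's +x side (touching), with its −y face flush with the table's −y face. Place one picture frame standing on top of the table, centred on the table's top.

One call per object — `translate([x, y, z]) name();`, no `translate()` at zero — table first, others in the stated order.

table();
translate([1175, 0, 0]) bed_frame();
translate([378, 419, 755]) picture_frame();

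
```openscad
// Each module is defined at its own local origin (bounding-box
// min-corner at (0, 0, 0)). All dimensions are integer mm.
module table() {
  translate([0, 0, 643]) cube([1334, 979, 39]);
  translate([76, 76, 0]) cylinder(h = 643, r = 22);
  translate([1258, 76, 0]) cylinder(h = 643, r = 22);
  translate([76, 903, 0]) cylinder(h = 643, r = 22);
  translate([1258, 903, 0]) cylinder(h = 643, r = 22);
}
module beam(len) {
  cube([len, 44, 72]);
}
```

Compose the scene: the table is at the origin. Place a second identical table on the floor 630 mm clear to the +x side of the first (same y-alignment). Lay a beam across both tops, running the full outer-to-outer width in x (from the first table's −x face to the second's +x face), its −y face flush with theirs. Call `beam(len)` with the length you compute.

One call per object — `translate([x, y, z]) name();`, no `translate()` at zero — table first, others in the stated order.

table();
translate([1964, 0, 0]) table();
translate([0, 0, 682]) beam(3298);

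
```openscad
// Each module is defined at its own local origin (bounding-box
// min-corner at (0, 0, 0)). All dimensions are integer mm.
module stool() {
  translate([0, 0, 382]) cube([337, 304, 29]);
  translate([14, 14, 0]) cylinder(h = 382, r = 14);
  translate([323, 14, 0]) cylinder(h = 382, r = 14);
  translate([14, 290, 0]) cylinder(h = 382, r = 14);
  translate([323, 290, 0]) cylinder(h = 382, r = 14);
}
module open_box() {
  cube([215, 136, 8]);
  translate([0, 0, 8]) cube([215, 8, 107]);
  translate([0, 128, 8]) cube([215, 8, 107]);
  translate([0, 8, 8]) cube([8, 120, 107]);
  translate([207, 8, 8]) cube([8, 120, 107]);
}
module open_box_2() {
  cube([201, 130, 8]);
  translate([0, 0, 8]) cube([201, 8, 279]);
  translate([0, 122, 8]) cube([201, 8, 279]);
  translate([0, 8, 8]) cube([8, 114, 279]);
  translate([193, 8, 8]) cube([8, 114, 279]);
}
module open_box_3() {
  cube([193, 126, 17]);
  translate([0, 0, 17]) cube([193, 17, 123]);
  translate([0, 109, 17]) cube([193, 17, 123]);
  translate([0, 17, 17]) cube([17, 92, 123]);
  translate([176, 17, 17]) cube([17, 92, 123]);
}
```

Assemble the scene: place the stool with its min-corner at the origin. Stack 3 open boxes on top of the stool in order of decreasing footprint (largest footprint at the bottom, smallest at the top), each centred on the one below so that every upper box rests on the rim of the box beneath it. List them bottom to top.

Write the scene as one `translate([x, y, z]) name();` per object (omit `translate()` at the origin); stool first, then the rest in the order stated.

stool();
translate([61, 84, 411]) open_box();
translate([68, 87, 526]) open_box_2();
translate([72, 89, 813]) open_box_3();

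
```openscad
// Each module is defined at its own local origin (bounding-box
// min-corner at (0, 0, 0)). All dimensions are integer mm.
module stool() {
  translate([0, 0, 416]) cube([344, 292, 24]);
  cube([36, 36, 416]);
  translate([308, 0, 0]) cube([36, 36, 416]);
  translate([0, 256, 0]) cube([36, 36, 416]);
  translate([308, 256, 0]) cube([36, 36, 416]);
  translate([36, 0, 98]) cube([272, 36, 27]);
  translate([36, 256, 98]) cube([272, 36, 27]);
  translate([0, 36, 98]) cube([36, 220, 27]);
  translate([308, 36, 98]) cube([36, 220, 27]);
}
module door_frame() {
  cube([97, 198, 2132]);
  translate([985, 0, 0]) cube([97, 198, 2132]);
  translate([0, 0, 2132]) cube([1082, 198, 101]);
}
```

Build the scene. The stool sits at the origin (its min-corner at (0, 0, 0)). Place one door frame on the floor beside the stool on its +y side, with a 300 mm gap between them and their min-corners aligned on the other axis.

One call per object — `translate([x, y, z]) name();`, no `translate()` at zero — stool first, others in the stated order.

stool();
translate([0, 592, 0]) door_frame();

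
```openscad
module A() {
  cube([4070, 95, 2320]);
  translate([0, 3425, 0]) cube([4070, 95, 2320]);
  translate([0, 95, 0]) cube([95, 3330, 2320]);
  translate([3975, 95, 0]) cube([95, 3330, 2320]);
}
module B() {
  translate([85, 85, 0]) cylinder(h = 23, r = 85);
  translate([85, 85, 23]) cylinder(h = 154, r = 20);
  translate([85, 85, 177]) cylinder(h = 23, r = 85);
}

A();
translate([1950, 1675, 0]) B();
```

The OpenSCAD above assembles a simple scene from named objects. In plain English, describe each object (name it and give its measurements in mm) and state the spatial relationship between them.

A is the wall frame of a small rectangular building: four walls, each 2320 mm tall and 95 mm thick, enclosing a footprint 4070 mm (x) by 3520 mm (y) outside-to-outside, with no floor or roof. The front and back walls (the −y and +y sides) span the full width; the two side walls fit between them.

B is a spool: two coaxial disc flanges of radius 85 mm and thickness 23 mm, joined by a core cylinder of radius 20 mm and height 154 mm. The lower flange rests on z = 0 and the three cylinders share a vertical axis.

The spool sits inside the house frame, centred.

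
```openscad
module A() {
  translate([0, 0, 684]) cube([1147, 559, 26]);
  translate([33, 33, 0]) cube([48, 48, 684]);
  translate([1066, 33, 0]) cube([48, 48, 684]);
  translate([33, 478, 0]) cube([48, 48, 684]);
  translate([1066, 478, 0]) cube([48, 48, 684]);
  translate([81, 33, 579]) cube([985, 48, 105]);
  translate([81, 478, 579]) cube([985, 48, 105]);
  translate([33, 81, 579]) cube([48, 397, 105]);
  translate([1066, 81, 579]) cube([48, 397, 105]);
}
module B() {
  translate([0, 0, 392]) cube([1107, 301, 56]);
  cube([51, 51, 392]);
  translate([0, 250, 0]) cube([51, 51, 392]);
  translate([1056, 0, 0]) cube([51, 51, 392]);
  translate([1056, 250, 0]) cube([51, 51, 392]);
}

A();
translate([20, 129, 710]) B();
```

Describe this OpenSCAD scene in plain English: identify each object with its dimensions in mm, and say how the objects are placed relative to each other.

A is a table with a 1147×559 mm rectangular top, 26 mm thick, top surface at z = 710 mm, supported by four 48×48 mm square legs, each inset 33 mm from the nearest pair of top edges, running from the floor. Four apron rails, 48 mm thick and 105 mm tall, run between adjacent legs with their top edges flush with the underside of the top and their outer faces flush with the legs' outer faces.

B is a bench: a 1107×301 mm seat slab, 56 mm thick, top at z = 448 mm, on four 51×51 mm square legs flush with the seat corners and standing on z = 0.

The bench is on top of the table, centred.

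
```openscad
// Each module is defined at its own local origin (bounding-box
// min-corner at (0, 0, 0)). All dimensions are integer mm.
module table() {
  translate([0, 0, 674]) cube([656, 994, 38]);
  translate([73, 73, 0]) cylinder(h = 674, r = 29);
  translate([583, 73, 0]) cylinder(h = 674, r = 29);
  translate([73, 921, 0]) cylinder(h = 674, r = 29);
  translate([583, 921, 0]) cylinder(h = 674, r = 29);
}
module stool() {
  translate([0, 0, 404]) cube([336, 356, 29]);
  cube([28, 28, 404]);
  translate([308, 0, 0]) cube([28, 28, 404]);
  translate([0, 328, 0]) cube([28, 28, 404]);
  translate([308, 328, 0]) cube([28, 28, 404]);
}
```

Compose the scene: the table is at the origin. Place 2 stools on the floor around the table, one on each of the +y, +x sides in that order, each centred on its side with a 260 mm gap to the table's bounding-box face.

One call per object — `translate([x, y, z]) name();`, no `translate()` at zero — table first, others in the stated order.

table();
translate([160, 1254, 0]) stool();
translate([916, 319, 0]) stool();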